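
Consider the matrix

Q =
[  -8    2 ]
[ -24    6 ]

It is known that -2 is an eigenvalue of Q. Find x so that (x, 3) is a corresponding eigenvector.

We need (Q + 2I)v = 0.
Q + 2I = [[-6, 2], [-24, 8]].
Row 1: (-6)·x + (2)·3 = 0
Row 2: (-24)·x + (8)·3 = 0
Solving gives x = 1.
Check: Q·(1, 3) = (-2, -6) = -2·(1, 3).

1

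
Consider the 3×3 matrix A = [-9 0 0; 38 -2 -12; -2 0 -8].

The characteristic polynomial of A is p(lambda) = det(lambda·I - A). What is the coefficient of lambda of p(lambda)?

106

p(lambda) = lambda^3 + 19·lambda^2 + 106·lambda + 144.
The coefficient of lambda is 106.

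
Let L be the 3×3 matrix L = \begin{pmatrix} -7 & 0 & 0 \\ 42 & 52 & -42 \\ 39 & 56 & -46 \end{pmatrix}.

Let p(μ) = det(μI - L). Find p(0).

p(0) = det(0·I − L) = det(−L) = (−1)^3·det(L).
det(L) = 280, so p(0) = -280.

-280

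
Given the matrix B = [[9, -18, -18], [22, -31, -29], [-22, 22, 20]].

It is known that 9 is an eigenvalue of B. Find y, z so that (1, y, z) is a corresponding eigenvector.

2, -2

We need (B - 9I)v = 0.
B - 9I = [[0, -18, -18], [22, -40, -29], [-22, 22, 11]].
Row 1: (0)·1 + (-18)·y + (-18)·z = 0
Row 2: (22)·1 + (-40)·y + (-29)·z = 0
Row 3: (-22)·1 + (22)·y + (11)·z = 0
Solving gives y = 2, z = -2.
Check: B·(1, 2, -2) = (9, 18, -18) = 9·(1, 2, -2).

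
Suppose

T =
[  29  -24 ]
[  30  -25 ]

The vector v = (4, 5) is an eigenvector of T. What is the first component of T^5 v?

-4

First find the eigenvalue: Tv = (-4, -5) = -1·(4, 5), so λ = -1.
Then T^5 v = λ^5·v = (-1)^5·(4, 5) = -1·(4, 5) = (-4, -5).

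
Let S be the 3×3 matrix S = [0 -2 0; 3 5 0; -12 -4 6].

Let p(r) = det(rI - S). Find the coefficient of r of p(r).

36

p(r) = r^3 - 11r^2 + 36r - 36.
The coefficient of r is 36.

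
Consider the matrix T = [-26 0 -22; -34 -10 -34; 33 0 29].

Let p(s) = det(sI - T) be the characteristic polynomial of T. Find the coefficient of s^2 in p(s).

The coefficient of s^2 of det(sI - T) is −trace(T).
trace(T) = (-26) + (-10) + (29) = -7, so the coefficient is 7.

7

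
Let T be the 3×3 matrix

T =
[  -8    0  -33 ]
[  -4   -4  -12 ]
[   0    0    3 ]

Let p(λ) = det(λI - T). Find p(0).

p(0) = det(0·I − T) = det(−T) = (−1)^3·det(T).
det(T) = 96, so p(0) = -96.

-96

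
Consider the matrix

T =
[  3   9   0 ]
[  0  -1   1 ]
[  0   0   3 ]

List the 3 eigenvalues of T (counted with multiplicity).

T is upper triangular, so its eigenvalues are the diagonal entries.
Diagonal: 3, -1, 3.

-1, 3, 3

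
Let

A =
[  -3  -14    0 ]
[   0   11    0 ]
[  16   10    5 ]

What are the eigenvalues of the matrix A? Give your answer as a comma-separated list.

Set up det(tI - A) = 0.
Expanding along the first row, p(t) = t^3 - 13t^2 + 7t + 165.
Rational-root test: t = 11 gives p(11) = 0.
Dividing by (t - 11) leaves t^2 - 2t - 15.
The quadratic factors as (t + 3)·(t - 5).
Eigenvalues: -3, 5, 11.

-3, 5, 11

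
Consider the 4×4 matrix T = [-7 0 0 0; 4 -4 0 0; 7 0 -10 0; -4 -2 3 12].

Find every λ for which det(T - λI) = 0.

T is lower triangular, so its eigenvalues are the diagonal entries.
Diagonal: -7, -4, -10, 12.

-10, -7, -4, 12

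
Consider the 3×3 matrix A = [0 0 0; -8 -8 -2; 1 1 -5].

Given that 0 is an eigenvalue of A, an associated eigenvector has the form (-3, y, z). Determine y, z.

We need (A)v = 0.
A = [[0, 0, 0], [-8, -8, -2], [1, 1, -5]].
Row 1: (0)·-3 + (0)·y + (0)·z = 0
Row 2: (-8)·-3 + (-8)·y + (-2)·z = 0
Row 3: (1)·-3 + (1)·y + (-5)·z = 0
Solving gives y = 3, z = 0.
Check: A·(-3, 3, 0) = (0, 0, 0) = 0·(-3, 3, 0).

3, 0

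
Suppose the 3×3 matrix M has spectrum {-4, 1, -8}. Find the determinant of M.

32

det(M) is the product of the eigenvalues: (-4) · (1) · (-8) = 32.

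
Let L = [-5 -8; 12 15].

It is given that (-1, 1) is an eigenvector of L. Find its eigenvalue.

Compute Lv: L·(-1, 1) = (-3, 3).
Since Lv = λv, compare component 1: -3 = λ·-1, so λ = 3.

3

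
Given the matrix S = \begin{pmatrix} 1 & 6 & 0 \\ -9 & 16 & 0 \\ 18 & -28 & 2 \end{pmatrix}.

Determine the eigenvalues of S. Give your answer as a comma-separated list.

Compute the characteristic polynomial p(μ) = det(μI - S).
Expanding the 3×3 determinant: p(μ) = μ^3 - 19μ^2 + 104μ - 140.
Try μ = 2: p(2) = 0, so 2 is a root.
Factor out (μ - 2): p(μ) = (μ - 2)·(μ^2 - 17μ + 70).
The quadratic factors as (μ - 7)·(μ - 10).
Eigenvalues: 2, 7, 10.

2, 7, 10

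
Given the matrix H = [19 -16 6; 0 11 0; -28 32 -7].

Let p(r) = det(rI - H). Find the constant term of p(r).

-385

p(r) = r^3 - 23r^2 + 167r - 385.
The constant term is -385.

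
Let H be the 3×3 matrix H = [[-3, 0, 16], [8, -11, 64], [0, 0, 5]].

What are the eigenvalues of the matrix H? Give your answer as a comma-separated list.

Compute the characteristic polynomial p(s) = det(sI - H).
Expanding along the first row, p(s) = s^3 + 9s^2 - 37s - 165.
Try s = 5: p(5) = 0, so 5 is a root.
Factor out (s - 5): p(s) = (s - 5)·(s^2 + 14s + 33).
The quadratic factors as (s + 11)·(s + 3).
Eigenvalues: -11, -3, 5.

-11, -3, 5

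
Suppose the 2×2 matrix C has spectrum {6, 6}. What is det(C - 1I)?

If C has eigenvalues 6, 6, then C - 1I has eigenvalues 5, 5.
det(C - 1I) = (5) · (5) = 25.

25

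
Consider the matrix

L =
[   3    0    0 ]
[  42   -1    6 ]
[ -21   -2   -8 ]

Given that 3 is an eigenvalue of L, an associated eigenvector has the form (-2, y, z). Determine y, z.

We need (L - 3I)v = 0.
L - 3I = [[0, 0, 0], [42, -4, 6], [-21, -2, -11]].
Row 1: (0)·-2 + (0)·y + (0)·z = 0
Row 2: (42)·-2 + (-4)·y + (6)·z = 0
Row 3: (-21)·-2 + (-2)·y + (-11)·z = 0
Solving gives y = -12, z = 6.
Check: L·(-2, -12, 6) = (-6, -36, 18) = 3·(-2, -12, 6).

-12, 6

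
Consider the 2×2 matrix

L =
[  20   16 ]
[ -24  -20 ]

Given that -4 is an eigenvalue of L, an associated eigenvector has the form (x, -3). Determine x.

We need (L + 4I)v = 0.
L + 4I = [[24, 16], [-24, -16]].
Row 1: (24)·x + (16)·-3 = 0
Row 2: (-24)·x + (-16)·-3 = 0
Solving gives x = 2.
Check: L·(2, -3) = (-8, 12) = -4·(2, -3).

2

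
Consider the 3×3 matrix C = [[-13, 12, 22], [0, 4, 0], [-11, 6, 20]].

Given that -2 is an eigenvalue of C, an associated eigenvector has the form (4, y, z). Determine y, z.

0, 2

We need (C + 2I)v = 0.
C + 2I = [[-11, 12, 22], [0, 6, 0], [-11, 6, 22]].
Row 1: (-11)·4 + (12)·y + (22)·z = 0
Row 2: (0)·4 + (6)·y + (0)·z = 0
Row 3: (-11)·4 + (6)·y + (22)·z = 0
Solving gives y = 0, z = 2.
Check: C·(4, 0, 2) = (-8, 0, -4) = -2·(4, 0, 2).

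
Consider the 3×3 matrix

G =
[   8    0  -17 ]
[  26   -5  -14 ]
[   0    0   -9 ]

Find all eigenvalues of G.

Set up det(λI - G) = 0.
Expanding the 3×3 determinant: p(λ) = λ^3 + 6λ^2 - 67λ - 360.
Try λ = -5: p(-5) = 0, so -5 is a root.
Factor out (λ + 5): p(λ) = (λ + 5)·(λ^2 + λ - 72).
The quadratic factors as (λ + 9)·(λ - 8).
Eigenvalues: -9, -5, 8.

-9, -5, 8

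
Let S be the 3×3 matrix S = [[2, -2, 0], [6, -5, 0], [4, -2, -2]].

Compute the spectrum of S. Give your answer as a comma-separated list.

-2, -2, -1

Set up det(tI - S) = 0.
Expanding the 3×3 determinant: p(t) = t^3 + 5t^2 + 8t + 4.
Rational-root test: t = -1 gives p(-1) = 0.
Dividing by (t + 1) leaves t^2 + 4t + 4.
The quadratic factor is (t + 2)^2.
Eigenvalues: -2, -2, -1.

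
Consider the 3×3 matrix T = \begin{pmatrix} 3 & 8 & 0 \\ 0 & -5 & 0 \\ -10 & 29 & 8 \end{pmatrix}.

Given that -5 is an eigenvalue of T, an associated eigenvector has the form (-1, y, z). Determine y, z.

1, -3

We need (T + 5I)v = 0.
T + 5I = [[8, 8, 0], [0, 0, 0], [-10, 29, 13]].
Row 1: (8)·-1 + (8)·y + (0)·z = 0
Row 2: (0)·-1 + (0)·y + (0)·z = 0
Row 3: (-10)·-1 + (29)·y + (13)·z = 0
Solving gives y = 1, z = -3.
Check: T·(-1, 1, -3) = (5, -5, 15) = -5·(-1, 1, -3).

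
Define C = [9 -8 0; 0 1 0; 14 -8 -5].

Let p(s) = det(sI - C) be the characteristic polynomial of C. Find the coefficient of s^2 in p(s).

The coefficient of s^2 of det(sI - C) is −trace(C).
trace(C) = (9) + (1) + (-5) = 5, so the coefficient is -5.

-5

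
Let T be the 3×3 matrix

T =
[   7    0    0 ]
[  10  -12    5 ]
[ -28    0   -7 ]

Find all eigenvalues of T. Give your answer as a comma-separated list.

Compute the characteristic polynomial p(t) = det(tI - T).
Cofactor expansion gives p(t) = t^3 + 12t^2 - 49t - 588.
Rational-root test: t = -12 gives p(-12) = 0.
Dividing by (t + 12) leaves t^2 - 49.
The quadratic factors as (t + 7)·(t - 7).
Eigenvalues: -12, -7, 7.

-12, -7, 7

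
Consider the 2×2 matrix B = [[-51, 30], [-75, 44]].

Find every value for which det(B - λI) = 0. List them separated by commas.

-6, -1

det(B - rI) = (-51 - r)(44 - r) - (30)·(-75) = r^2 + 7r + 6.
This factors as (r + 6)·(r + 1) = 0.
Eigenvalues: -6, -1.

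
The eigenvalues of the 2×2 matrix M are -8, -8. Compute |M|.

det(M) is the product of the eigenvalues: (-8) · (-8) = 64.

64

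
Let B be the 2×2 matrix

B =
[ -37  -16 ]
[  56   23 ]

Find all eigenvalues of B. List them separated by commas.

-9, -5

det(B - λI) = (-37 - λ)(23 - λ) - (-16)·(56) = λ^2 + 14λ + 45.
This factors as (λ + 9)·(λ + 5) = 0.
Eigenvalues: -9, -5.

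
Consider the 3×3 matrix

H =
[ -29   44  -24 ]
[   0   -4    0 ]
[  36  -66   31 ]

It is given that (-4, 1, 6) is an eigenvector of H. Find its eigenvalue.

Compute Hv: H·(-4, 1, 6) = (16, -4, -24).
Since Hv = λv, compare component 1: 16 = λ·-4, so λ = -4.

-4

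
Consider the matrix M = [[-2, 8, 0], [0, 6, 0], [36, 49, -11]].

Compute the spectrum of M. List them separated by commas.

The characteristic polynomial is p(s) = det(sI - M).
Expanding along the first row, p(s) = s^3 + 7s^2 - 56s - 132.
Rational-root test: s = -11 gives p(-11) = 0.
Factor out (s + 11): p(s) = (s + 11)·(s^2 - 4s - 12).
The quadratic factors as (s + 2)·(s - 6).
Eigenvalues: -11, -2, 6.

-11, -2, 6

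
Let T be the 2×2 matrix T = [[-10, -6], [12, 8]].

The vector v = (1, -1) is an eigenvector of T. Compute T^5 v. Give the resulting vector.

First find the eigenvalue: Tv = (-4, 4) = -4·(1, -1), so λ = -4.
Then T^5 v = λ^5·v = (-4)^5·(1, -1) = -1024·(1, -1) = (-1024, 1024).

(-1024, 1024)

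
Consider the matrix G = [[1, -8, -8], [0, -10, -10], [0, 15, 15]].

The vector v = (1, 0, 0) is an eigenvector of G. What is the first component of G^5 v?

1

First find the eigenvalue: Gv = (1, 0, 0) = 1·(1, 0, 0), so λ = 1.
Then G^5 v = λ^5·v = 1^5·(1, 0, 0) = 1·(1, 0, 0) = (1, 0, 0).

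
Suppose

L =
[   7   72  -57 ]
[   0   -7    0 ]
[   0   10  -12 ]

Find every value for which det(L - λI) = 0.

Compute the characteristic polynomial p(λ) = det(λI - L).
Cofactor expansion gives p(λ) = λ^3 + 12λ^2 - 49λ - 588.
Try λ = -12: p(-12) = 0, so -12 is a root.
Factor out (λ + 12): p(λ) = (λ + 12)·(λ^2 - 49).
The quadratic factors as (λ + 7)·(λ - 7).
Eigenvalues: -12, -7, 7.

-12, -7, 7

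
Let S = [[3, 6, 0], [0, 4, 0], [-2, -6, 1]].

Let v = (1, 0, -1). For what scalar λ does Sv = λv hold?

3

Compute Sv: S·(1, 0, -1) = (3, 0, -3).
Since Sv = λv, compare component 1: 3 = λ·1, so λ = 3.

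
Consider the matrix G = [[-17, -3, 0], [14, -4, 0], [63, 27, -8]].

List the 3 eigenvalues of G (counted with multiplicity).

Compute the characteristic polynomial p(μ) = det(μI - G).
Expanding the 3×3 determinant: p(μ) = μ^3 + 29μ^2 + 278μ + 880.
Try μ = -11: p(-11) = 0, so -11 is a root.
Factor out (μ + 11): p(μ) = (μ + 11)·(μ^2 + 18μ + 80).
The quadratic factors as (μ + 10)·(μ + 8).
Eigenvalues: -11, -10, -8.

-11, -10, -8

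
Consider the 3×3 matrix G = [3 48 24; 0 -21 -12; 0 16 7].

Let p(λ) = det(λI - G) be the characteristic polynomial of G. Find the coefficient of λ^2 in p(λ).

11

The coefficient of λ^2 of det(λI - G) is −trace(G).
trace(G) = (3) + (-21) + (7) = -11, so the coefficient is 11.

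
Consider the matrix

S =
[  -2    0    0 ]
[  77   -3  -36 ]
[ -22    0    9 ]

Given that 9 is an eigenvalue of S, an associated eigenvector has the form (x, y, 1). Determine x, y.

0, -3

We need (S - 9I)v = 0.
S - 9I = [[-11, 0, 0], [77, -12, -36], [-22, 0, 0]].
Row 1: (-11)·x + (0)·y + (0)·1 = 0
Row 2: (77)·x + (-12)·y + (-36)·1 = 0
Row 3: (-22)·x + (0)·y + (0)·1 = 0
Solving gives x = 0, y = -3.
Check: S·(0, -3, 1) = (0, -27, 9) = 9·(0, -3, 1).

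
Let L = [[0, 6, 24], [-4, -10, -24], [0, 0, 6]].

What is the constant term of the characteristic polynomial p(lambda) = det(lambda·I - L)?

-144

p(0) = det(0·I − L) = det(−L) = (−1)^3·det(L).
det(L) = 144, so p(0) = -144.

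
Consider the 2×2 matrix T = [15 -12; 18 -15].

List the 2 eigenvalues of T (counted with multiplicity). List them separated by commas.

-3, 3

det(T - sI) = (15 - s)(-15 - s) - (-12)·(18) = s^2 - 9.
This factors as (s + 3)·(s - 3) = 0.
Eigenvalues: -3, 3.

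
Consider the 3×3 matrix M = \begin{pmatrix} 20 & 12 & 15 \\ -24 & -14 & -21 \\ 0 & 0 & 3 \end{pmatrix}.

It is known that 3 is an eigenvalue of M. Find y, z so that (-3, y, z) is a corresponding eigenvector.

3, 1

We need (M - 3I)v = 0.
M - 3I = [[17, 12, 15], [-24, -17, -21], [0, 0, 0]].
Row 1: (17)·-3 + (12)·y + (15)·z = 0
Row 2: (-24)·-3 + (-17)·y + (-21)·z = 0
Row 3: (0)·-3 + (0)·y + (0)·z = 0
Solving gives y = 3, z = 1.
Check: M·(-3, 3, 1) = (-9, 9, 3) = 3·(-3, 3, 1).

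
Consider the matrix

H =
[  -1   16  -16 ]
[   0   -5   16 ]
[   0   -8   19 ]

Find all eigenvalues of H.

Set up det(rI - H) = 0.
Cofactor expansion gives p(r) = r^3 - 13r^2 + 19r + 33.
Rational-root test: r = -1 gives p(-1) = 0.
Dividing by (r + 1) leaves r^2 - 14r + 33.
The quadratic factors as (r - 3)·(r - 11).
Eigenvalues: -1, 3, 11.

-1, 3, 11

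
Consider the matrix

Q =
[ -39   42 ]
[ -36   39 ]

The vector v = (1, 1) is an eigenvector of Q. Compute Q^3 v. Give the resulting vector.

First find the eigenvalue: Qv = (3, 3) = 3·(1, 1), so λ = 3.
Then Q^3 v = λ^3·v = 3^3·(1, 1) = 27·(1, 1) = (27, 27).

(27, 27)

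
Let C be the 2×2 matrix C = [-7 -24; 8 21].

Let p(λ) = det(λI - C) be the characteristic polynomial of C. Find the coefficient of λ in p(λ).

-14

The coefficient of λ of det(λI - C) is −trace(C).
trace(C) = (-7) + (21) = 14, so the coefficient is -14.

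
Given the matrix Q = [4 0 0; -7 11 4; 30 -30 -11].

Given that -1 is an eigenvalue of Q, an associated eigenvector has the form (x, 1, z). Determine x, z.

0, -3

We need (Q + 1I)v = 0.
Q + 1I = [[5, 0, 0], [-7, 12, 4], [30, -30, -10]].
Row 1: (5)·x + (0)·1 + (0)·z = 0
Row 2: (-7)·x + (12)·1 + (4)·z = 0
Row 3: (30)·x + (-30)·1 + (-10)·z = 0
Solving gives x = 0, z = -3.
Check: Q·(0, 1, -3) = (0, -1, 3) = -1·(0, 1, -3).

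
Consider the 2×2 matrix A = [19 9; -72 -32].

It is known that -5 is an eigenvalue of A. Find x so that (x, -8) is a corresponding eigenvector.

3

We need (A + 5I)v = 0.
A + 5I = [[24, 9], [-72, -27]].
Row 1: (24)·x + (9)·-8 = 0
Row 2: (-72)·x + (-27)·-8 = 0
Solving gives x = 3.
Check: A·(3, -8) = (-15, 40) = -5·(3, -8).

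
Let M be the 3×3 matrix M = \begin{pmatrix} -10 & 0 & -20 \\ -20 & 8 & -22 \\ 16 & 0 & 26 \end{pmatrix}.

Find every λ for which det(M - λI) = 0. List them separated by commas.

6, 8, 10

Set up det(lambda·I - M) = 0.
Expanding the 3×3 determinant: p(lambda) = lambda^3 - 24·lambda^2 + 188·lambda - 480.
Since p(6) = 0, lambda = 6 is a root.
Dividing by (lambda - 6) leaves lambda^2 - 18·lambda + 80.
The quadratic factors as (lambda - 8)·(lambda - 10).
Eigenvalues: 6, 8, 10.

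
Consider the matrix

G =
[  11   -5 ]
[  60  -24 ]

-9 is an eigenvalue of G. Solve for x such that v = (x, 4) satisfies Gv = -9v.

1

We need (G + 9I)v = 0.
G + 9I = [[20, -5], [60, -15]].
Row 1: (20)·x + (-5)·4 = 0
Row 2: (60)·x + (-15)·4 = 0
Solving gives x = 1.
Check: G·(1, 4) = (-9, -36) = -9·(1, 4).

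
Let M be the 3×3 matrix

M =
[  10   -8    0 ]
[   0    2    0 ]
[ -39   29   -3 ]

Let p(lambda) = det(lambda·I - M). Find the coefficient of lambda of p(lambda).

-16

p(lambda) = lambda^3 - 9·lambda^2 - 16·lambda + 60.
The coefficient of lambda is -16.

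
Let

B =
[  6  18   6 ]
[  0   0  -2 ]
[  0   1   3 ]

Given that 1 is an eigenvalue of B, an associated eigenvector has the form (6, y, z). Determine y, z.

We need (B - 1I)v = 0.
B - 1I = [[5, 18, 6], [0, -1, -2], [0, 1, 2]].
Row 1: (5)·6 + (18)·y + (6)·z = 0
Row 2: (0)·6 + (-1)·y + (-2)·z = 0
Row 3: (0)·6 + (1)·y + (2)·z = 0
Solving gives y = -2, z = 1.
Check: B·(6, -2, 1) = (6, -2, 1) = 1·(6, -2, 1).

-2, 1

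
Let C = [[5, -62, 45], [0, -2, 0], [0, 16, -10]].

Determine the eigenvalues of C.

Compute the characteristic polynomial p(λ) = det(λI - C).
Expanding the 3×3 determinant: p(λ) = λ^3 + 7λ^2 - 40λ - 100.
Since p(-2) = 0, λ = -2 is a root.
Factor out (λ + 2): p(λ) = (λ + 2)·(λ^2 + 5λ - 50).
The quadratic factors as (λ + 10)·(λ - 5).
Eigenvalues: -10, -2, 5.

-10, -2, 5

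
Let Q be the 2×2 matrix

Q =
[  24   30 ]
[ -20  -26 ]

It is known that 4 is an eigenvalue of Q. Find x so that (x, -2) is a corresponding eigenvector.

3

We need (Q - 4I)v = 0.
Q - 4I = [[20, 30], [-20, -30]].
Row 1: (20)·x + (30)·-2 = 0
Row 2: (-20)·x + (-30)·-2 = 0
Solving gives x = 3.
Check: Q·(3, -2) = (12, -8) = 4·(3, -2).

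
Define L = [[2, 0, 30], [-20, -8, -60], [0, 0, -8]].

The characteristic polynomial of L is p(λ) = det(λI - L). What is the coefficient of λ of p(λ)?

p(λ) = λ^3 + 14λ^2 + 32λ - 128.
The coefficient of λ is 32.

32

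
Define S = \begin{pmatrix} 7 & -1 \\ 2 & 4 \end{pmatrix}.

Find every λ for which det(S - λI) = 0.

5, 6

det(S - λI) = (7 - λ)(4 - λ) - (-1)·(2) = λ^2 - 11λ + 30.
This factors as (λ - 5)·(λ - 6) = 0.
Eigenvalues: 5, 6.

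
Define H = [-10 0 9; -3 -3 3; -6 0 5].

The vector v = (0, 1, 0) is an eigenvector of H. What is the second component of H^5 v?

First find the eigenvalue: Hv = (0, -3, 0) = -3·(0, 1, 0), so λ = -3.
Then H^5 v = λ^5·v = (-3)^5·(0, 1, 0) = -243·(0, 1, 0) = (0, -243, 0).

-243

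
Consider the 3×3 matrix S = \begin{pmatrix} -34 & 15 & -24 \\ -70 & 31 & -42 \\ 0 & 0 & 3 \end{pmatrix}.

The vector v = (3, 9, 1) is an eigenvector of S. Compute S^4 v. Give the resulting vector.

(243, 729, 81)

First find the eigenvalue: Sv = (9, 27, 3) = 3·(3, 9, 1), so λ = 3.
Then S^4 v = λ^4·v = 3^4·(3, 9, 1) = 81·(3, 9, 1) = (243, 729, 81).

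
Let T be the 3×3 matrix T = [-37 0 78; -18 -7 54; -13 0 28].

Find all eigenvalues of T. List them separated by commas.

The characteristic polynomial is p(t) = det(tI - T).
Expanding the 3×3 determinant: p(t) = t^3 + 16t^2 + 41t - 154.
Rational-root test: t = 2 gives p(2) = 0.
Factor out (t - 2): p(t) = (t - 2)·(t^2 + 18t + 77).
The quadratic factors as (t + 11)·(t + 7).
Eigenvalues: -11, -7, 2.

-11, -7, 2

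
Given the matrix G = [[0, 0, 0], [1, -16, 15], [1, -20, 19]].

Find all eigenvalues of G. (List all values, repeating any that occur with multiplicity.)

-1, 0, 4

Compute the characteristic polynomial p(λ) = det(λI - G).
Cofactor expansion gives p(λ) = λ^3 - 3λ^2 - 4λ.
Since p(0) = 0, λ = 0 is a root.
Factor out λ: p(λ) = λ·(λ^2 - 3λ - 4).
The quadratic factors as (λ + 1)·(λ - 4).
Eigenvalues: -1, 0, 4.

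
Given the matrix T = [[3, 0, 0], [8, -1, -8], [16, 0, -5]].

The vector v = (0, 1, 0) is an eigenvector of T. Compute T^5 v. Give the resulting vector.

(0, -1, 0)

First find the eigenvalue: Tv = (0, -1, 0) = -1·(0, 1, 0), so λ = -1.
Then T^5 v = λ^5·v = (-1)^5·(0, 1, 0) = -1·(0, 1, 0) = (0, -1, 0).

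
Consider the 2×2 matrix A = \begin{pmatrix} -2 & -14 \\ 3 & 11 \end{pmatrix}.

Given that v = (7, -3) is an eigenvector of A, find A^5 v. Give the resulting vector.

First find the eigenvalue: Av = (28, -12) = 4·(7, -3), so λ = 4.
Then A^5 v = λ^5·v = 4^5·(7, -3) = 1024·(7, -3) = (7168, -3072).

(7168, -3072)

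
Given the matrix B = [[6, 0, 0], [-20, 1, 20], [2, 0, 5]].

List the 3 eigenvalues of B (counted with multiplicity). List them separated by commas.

1, 5, 6

Set up det(lambda·I - B) = 0.
Cofactor expansion gives p(lambda) = lambda^3 - 12·lambda^2 + 41·lambda - 30.
Try lambda = 1: p(1) = 0, so 1 is a root.
Dividing by (lambda - 1) leaves lambda^2 - 11·lambda + 30.
The quadratic factors as (lambda - 5)·(lambda - 6).
Eigenvalues: 1, 5, 6.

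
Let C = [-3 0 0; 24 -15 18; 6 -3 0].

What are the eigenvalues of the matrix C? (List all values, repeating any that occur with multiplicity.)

-9, -6, -3

Compute the characteristic polynomial p(λ) = det(λI - C).
Cofactor expansion gives p(λ) = λ^3 + 18λ^2 + 99λ + 162.
Try λ = -9: p(-9) = 0, so -9 is a root.
Dividing by (λ + 9) leaves λ^2 + 9λ + 18.
The quadratic factors as (λ + 6)·(λ + 3).
Eigenvalues: -9, -6, -3.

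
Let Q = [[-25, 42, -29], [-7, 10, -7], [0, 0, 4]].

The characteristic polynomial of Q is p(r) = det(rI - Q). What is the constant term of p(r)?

-176

p(r) = r^3 + 11r^2 - 16r - 176.
The constant term is -176.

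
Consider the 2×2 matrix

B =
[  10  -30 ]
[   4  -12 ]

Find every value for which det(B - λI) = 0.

det(B - λI) = (10 - λ)(-12 - λ) - (-30)·(4) = λ^2 + 2λ.
This factors as (λ + 2)·λ = 0.
Eigenvalues: -2, 0.

-2, 0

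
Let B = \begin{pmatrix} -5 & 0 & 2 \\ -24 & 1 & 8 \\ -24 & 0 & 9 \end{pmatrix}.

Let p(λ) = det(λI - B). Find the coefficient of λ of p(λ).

p(λ) = λ^3 - 5λ^2 + 7λ - 3.
The coefficient of λ is 7.

7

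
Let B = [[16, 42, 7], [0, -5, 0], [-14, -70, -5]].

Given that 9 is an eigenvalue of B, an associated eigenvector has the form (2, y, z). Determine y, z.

We need (B - 9I)v = 0.
B - 9I = [[7, 42, 7], [0, -14, 0], [-14, -70, -14]].
Row 1: (7)·2 + (42)·y + (7)·z = 0
Row 2: (0)·2 + (-14)·y + (0)·z = 0
Row 3: (-14)·2 + (-70)·y + (-14)·z = 0
Solving gives y = 0, z = -2.
Check: B·(2, 0, -2) = (18, 0, -18) = 9·(2, 0, -2).

0, -2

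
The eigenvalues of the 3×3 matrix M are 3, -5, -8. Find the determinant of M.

120

det(M) is the product of the eigenvalues: (3) · (-5) · (-8) = 120.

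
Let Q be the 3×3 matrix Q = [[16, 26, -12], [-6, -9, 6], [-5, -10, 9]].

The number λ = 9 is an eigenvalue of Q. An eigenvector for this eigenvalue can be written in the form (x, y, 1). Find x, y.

We need (Q - 9I)v = 0.
Q - 9I = [[7, 26, -12], [-6, -18, 6], [-5, -10, 0]].
Row 1: (7)·x + (26)·y + (-12)·1 = 0
Row 2: (-6)·x + (-18)·y + (6)·1 = 0
Row 3: (-5)·x + (-10)·y + (0)·1 = 0
Solving gives x = -2, y = 1.
Check: Q·(-2, 1, 1) = (-18, 9, 9) = 9·(-2, 1, 1).

-2, 1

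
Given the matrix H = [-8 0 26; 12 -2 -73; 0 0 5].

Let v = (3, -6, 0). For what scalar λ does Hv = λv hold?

Compute Hv: H·(3, -6, 0) = (-24, 48, 0).
Since Hv = λv, compare component 1: -24 = λ·3, so λ = -8.

-8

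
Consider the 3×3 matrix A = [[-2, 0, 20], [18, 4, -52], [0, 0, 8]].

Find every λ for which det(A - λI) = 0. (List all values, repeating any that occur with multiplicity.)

-2, 4, 8

Compute the characteristic polynomial p(s) = det(sI - A).
Cofactor expansion gives p(s) = s^3 - 10s^2 + 8s + 64.
Try s = -2: p(-2) = 0, so -2 is a root.
Dividing by (s + 2) leaves s^2 - 12s + 32.
The quadratic factors as (s - 4)·(s - 8).
Eigenvalues: -2, 4, 8.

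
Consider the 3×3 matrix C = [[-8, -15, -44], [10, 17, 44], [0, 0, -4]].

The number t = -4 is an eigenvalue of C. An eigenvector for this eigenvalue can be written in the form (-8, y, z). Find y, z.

We need (C + 4I)v = 0.
C + 4I = [[-4, -15, -44], [10, 21, 44], [0, 0, 0]].
Row 1: (-4)·-8 + (-15)·y + (-44)·z = 0
Row 2: (10)·-8 + (21)·y + (44)·z = 0
Row 3: (0)·-8 + (0)·y + (0)·z = 0
Solving gives y = 8, z = -2.
Check: C·(-8, 8, -2) = (32, -32, 8) = -4·(-8, 8, -2).

8, -2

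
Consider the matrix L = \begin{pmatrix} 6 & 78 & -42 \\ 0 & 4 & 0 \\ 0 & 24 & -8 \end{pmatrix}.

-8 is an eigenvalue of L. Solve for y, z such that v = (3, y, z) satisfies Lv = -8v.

We need (L + 8I)v = 0.
L + 8I = [[14, 78, -42], [0, 12, 0], [0, 24, 0]].
Row 1: (14)·3 + (78)·y + (-42)·z = 0
Row 2: (0)·3 + (12)·y + (0)·z = 0
Row 3: (0)·3 + (24)·y + (0)·z = 0
Solving gives y = 0, z = 1.
Check: L·(3, 0, 1) = (-24, 0, -8) = -8·(3, 0, 1).

0, 1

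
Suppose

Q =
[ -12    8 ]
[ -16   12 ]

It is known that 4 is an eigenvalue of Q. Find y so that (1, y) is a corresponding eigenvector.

2

We need (Q - 4I)v = 0.
Q - 4I = [[-16, 8], [-16, 8]].
Row 1: (-16)·1 + (8)·y = 0
Row 2: (-16)·1 + (8)·y = 0
Solving gives y = 2.
Check: Q·(1, 2) = (4, 8) = 4·(1, 2).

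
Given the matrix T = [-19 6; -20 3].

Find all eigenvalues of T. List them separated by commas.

-9, -7

det(T - lambda·I) = (-19 - lambda)(3 - lambda) - (6)·(-20) = lambda^2 + 16·lambda + 63.
This factors as (lambda + 9)·(lambda + 7) = 0.
Eigenvalues: -9, -7.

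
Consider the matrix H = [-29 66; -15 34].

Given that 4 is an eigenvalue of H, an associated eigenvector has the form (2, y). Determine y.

1

We need (H - 4I)v = 0.
H - 4I = [[-33, 66], [-15, 30]].
Row 1: (-33)·2 + (66)·y = 0
Row 2: (-15)·2 + (30)·y = 0
Solving gives y = 1.
Check: H·(2, 1) = (8, 4) = 4·(2, 1).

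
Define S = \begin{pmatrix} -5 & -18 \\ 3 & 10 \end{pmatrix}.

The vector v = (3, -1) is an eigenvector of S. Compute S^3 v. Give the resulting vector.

First find the eigenvalue: Sv = (3, -1) = 1·(3, -1), so λ = 1.
Then S^3 v = λ^3·v = 1^3·(3, -1) = 1·(3, -1) = (3, -1).

(3, -1)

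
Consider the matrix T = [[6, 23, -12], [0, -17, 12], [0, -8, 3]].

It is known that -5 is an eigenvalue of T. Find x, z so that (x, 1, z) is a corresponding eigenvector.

We need (T + 5I)v = 0.
T + 5I = [[11, 23, -12], [0, -12, 12], [0, -8, 8]].
Row 1: (11)·x + (23)·1 + (-12)·z = 0
Row 2: (0)·x + (-12)·1 + (12)·z = 0
Row 3: (0)·x + (-8)·1 + (8)·z = 0
Solving gives x = -1, z = 1.
Check: T·(-1, 1, 1) = (5, -5, -5) = -5·(-1, 1, 1).

-1, 1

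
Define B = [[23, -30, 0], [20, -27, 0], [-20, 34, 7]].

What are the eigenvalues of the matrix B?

The characteristic polynomial is p(λ) = det(λI - B).
Expanding along the first row, p(λ) = λ^3 - 3λ^2 - 49λ + 147.
Since p(3) = 0, λ = 3 is a root.
Dividing by (λ - 3) leaves λ^2 - 49.
The quadratic factors as (λ + 7)·(λ - 7).
Eigenvalues: -7, 3, 7.

-7, 3, 7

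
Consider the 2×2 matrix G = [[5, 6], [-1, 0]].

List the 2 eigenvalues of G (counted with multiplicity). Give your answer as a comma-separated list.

2, 3

det(G - tI) = (5 - t)(0 - t) - (6)·(-1) = t^2 - 5t + 6.
This factors as (t - 2)·(t - 3) = 0.
Eigenvalues: 2, 3.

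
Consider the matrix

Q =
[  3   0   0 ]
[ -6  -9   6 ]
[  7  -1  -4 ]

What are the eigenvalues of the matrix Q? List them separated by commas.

-7, -6, 3

Compute the characteristic polynomial p(λ) = det(λI - Q).
Cofactor expansion gives p(λ) = λ^3 + 10λ^2 + 3λ - 126.
Since p(3) = 0, λ = 3 is a root.
Factor out (λ - 3): p(λ) = (λ - 3)·(λ^2 + 13λ + 42).
The quadratic factors as (λ + 7)·(λ + 6).
Eigenvalues: -7, -6, 3.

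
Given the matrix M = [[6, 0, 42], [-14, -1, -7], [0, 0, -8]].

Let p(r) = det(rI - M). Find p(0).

-48

p(0) = det(0·I − M) = det(−M) = (−1)^3·det(M).
det(M) = 48, so p(0) = -48.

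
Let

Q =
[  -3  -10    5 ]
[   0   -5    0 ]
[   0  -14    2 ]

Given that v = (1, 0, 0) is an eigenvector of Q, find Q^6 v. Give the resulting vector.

(729, 0, 0)

First find the eigenvalue: Qv = (-3, 0, 0) = -3·(1, 0, 0), so λ = -3.
Then Q^6 v = λ^6·v = (-3)^6·(1, 0, 0) = 729·(1, 0, 0) = (729, 0, 0).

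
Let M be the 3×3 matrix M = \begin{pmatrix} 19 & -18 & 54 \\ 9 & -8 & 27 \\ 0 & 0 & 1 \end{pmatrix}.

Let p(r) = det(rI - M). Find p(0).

-10

p(0) = det(0·I − M) = det(−M) = (−1)^3·det(M).
det(M) = 10, so p(0) = -10.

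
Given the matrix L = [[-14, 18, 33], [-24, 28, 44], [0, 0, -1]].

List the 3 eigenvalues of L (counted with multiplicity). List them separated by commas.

Compute the characteristic polynomial p(t) = det(tI - L).
Cofactor expansion gives p(t) = t^3 - 13t^2 + 26t + 40.
Rational-root test: t = 4 gives p(4) = 0.
Factor out (t - 4): p(t) = (t - 4)·(t^2 - 9t - 10).
The quadratic factors as (t + 1)·(t - 10).
Eigenvalues: -1, 4, 10.

-1, 4, 10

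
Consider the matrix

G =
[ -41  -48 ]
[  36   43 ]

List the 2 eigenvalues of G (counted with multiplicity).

-5, 7

det(G - lambda·I) = (-41 - lambda)(43 - lambda) - (-48)·(36) = lambda^2 - 2·lambda - 35.
This factors as (lambda + 5)·(lambda - 7) = 0.
Eigenvalues: -5, 7.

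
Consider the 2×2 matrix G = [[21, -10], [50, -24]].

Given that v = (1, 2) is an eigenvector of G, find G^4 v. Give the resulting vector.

(1, 2)

First find the eigenvalue: Gv = (1, 2) = 1·(1, 2), so λ = 1.
Then G^4 v = λ^4·v = 1^4·(1, 2) = 1·(1, 2) = (1, 2).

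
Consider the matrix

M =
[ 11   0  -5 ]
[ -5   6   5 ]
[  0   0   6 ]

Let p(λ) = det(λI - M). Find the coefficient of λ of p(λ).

p(λ) = λ^3 - 23λ^2 + 168λ - 396.
The coefficient of λ is 168.

168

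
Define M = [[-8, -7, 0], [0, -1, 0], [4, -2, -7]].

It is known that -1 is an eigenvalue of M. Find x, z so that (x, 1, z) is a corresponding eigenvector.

We need (M + 1I)v = 0.
M + 1I = [[-7, -7, 0], [0, 0, 0], [4, -2, -6]].
Row 1: (-7)·x + (-7)·1 + (0)·z = 0
Row 2: (0)·x + (0)·1 + (0)·z = 0
Row 3: (4)·x + (-2)·1 + (-6)·z = 0
Solving gives x = -1, z = -1.
Check: M·(-1, 1, -1) = (1, -1, 1) = -1·(-1, 1, -1).

-1, -1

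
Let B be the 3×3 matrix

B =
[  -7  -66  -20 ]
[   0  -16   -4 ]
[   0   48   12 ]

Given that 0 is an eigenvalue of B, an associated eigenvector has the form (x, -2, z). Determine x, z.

We need (B)v = 0.
B = [[-7, -66, -20], [0, -16, -4], [0, 48, 12]].
Row 1: (-7)·x + (-66)·-2 + (-20)·z = 0
Row 2: (0)·x + (-16)·-2 + (-4)·z = 0
Row 3: (0)·x + (48)·-2 + (12)·z = 0
Solving gives x = -4, z = 8.
Check: B·(-4, -2, 8) = (0, 0, 0) = 0·(-4, -2, 8).

-4, 8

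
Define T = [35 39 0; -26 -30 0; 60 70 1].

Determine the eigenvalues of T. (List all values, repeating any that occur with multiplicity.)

-4, 1, 9

Set up det(λI - T) = 0.
Cofactor expansion gives p(λ) = λ^3 - 6λ^2 - 31λ + 36.
Rational-root test: λ = 1 gives p(1) = 0.
Factor out (λ - 1): p(λ) = (λ - 1)·(λ^2 - 5λ - 36).
The quadratic factors as (λ + 4)·(λ - 9).
Eigenvalues: -4, 1, 9.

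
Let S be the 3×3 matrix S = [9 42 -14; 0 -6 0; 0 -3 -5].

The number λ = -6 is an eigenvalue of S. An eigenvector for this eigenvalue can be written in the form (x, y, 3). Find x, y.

0, 1

We need (S + 6I)v = 0.
S + 6I = [[15, 42, -14], [0, 0, 0], [0, -3, 1]].
Row 1: (15)·x + (42)·y + (-14)·3 = 0
Row 2: (0)·x + (0)·y + (0)·3 = 0
Row 3: (0)·x + (-3)·y + (1)·3 = 0
Solving gives x = 0, y = 1.
Check: S·(0, 1, 3) = (0, -6, -18) = -6·(0, 1, 3).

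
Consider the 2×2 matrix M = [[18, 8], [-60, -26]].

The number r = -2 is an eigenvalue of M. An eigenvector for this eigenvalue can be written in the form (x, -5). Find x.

We need (M + 2I)v = 0.
M + 2I = [[20, 8], [-60, -24]].
Row 1: (20)·x + (8)·-5 = 0
Row 2: (-60)·x + (-24)·-5 = 0
Solving gives x = 2.
Check: M·(2, -5) = (-4, 10) = -2·(2, -5).

2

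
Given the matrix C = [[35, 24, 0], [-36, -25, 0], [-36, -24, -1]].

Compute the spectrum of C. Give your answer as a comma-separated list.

Compute the characteristic polynomial p(r) = det(rI - C).
Cofactor expansion gives p(r) = r^3 - 9r^2 - 21r - 11.
Rational-root test: r = -1 gives p(-1) = 0.
Factor out (r + 1): p(r) = (r + 1)·(r^2 - 10r - 11).
The quadratic factors as (r + 1)·(r - 11).
Eigenvalues: -1, -1, 11.

-1, -1, 11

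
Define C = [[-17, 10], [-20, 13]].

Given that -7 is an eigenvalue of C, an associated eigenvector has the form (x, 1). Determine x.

1

We need (C + 7I)v = 0.
C + 7I = [[-10, 10], [-20, 20]].
Row 1: (-10)·x + (10)·1 = 0
Row 2: (-20)·x + (20)·1 = 0
Solving gives x = 1.
Check: C·(1, 1) = (-7, -7) = -7·(1, 1).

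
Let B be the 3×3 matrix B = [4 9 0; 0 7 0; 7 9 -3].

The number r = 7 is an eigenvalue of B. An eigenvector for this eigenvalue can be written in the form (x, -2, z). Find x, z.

-6, -6

We need (B - 7I)v = 0.
B - 7I = [[-3, 9, 0], [0, 0, 0], [7, 9, -10]].
Row 1: (-3)·x + (9)·-2 + (0)·z = 0
Row 2: (0)·x + (0)·-2 + (0)·z = 0
Row 3: (7)·x + (9)·-2 + (-10)·z = 0
Solving gives x = -6, z = -6.
Check: B·(-6, -2, -6) = (-42, -14, -42) = 7·(-6, -2, -6).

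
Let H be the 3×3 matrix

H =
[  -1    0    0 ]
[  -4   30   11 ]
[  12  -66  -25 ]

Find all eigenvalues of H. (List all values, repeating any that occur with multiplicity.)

The characteristic polynomial is p(r) = det(rI - H).
Cofactor expansion gives p(r) = r^3 - 4r^2 - 29r - 24.
Try r = -1: p(-1) = 0, so -1 is a root.
Factor out (r + 1): p(r) = (r + 1)·(r^2 - 5r - 24).
The quadratic factors as (r + 3)·(r - 8).
Eigenvalues: -3, -1, 8.

-3, -1, 8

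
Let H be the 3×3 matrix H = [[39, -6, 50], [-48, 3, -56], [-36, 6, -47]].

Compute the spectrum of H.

-5, -3, 3

Compute the characteristic polynomial p(r) = det(rI - H).
Expanding the 3×3 determinant: p(r) = r^3 + 5r^2 - 9r - 45.
Try r = -3: p(-3) = 0, so -3 is a root.
Factor out (r + 3): p(r) = (r + 3)·(r^2 + 2r - 15).
The quadratic factors as (r + 5)·(r - 3).
Eigenvalues: -5, -3, 3.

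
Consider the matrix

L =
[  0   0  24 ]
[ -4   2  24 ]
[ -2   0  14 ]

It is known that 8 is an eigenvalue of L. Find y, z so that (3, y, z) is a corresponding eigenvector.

2, 1

We need (L - 8I)v = 0.
L - 8I = [[-8, 0, 24], [-4, -6, 24], [-2, 0, 6]].
Row 1: (-8)·3 + (0)·y + (24)·z = 0
Row 2: (-4)·3 + (-6)·y + (24)·z = 0
Row 3: (-2)·3 + (0)·y + (6)·z = 0
Solving gives y = 2, z = 1.
Check: L·(3, 2, 1) = (24, 16, 8) = 8·(3, 2, 1).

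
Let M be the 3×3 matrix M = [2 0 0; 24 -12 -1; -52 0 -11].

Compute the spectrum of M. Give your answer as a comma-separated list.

-12, -11, 2

Compute the characteristic polynomial p(t) = det(tI - M).
Cofactor expansion gives p(t) = t^3 + 21t^2 + 86t - 264.
Rational-root test: t = 2 gives p(2) = 0.
Factor out (t - 2): p(t) = (t - 2)·(t^2 + 23t + 132).
The quadratic factors as (t + 12)·(t + 11).
Eigenvalues: -12, -11, 2.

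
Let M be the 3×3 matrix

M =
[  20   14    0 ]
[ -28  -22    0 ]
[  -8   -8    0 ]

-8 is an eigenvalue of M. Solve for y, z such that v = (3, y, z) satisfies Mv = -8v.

We need (M + 8I)v = 0.
M + 8I = [[28, 14, 0], [-28, -14, 0], [-8, -8, 8]].
Row 1: (28)·3 + (14)·y + (0)·z = 0
Row 2: (-28)·3 + (-14)·y + (0)·z = 0
Row 3: (-8)·3 + (-8)·y + (8)·z = 0
Solving gives y = -6, z = -3.
Check: M·(3, -6, -3) = (-24, 48, 24) = -8·(3, -6, -3).

-6, -3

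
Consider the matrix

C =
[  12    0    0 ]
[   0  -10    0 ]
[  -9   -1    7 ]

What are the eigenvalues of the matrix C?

C is lower triangular, so its eigenvalues are the diagonal entries.
Diagonal: 12, -10, 7.

-10, 7, 12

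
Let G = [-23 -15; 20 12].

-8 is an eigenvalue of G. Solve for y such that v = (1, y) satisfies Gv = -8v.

We need (G + 8I)v = 0.
G + 8I = [[-15, -15], [20, 20]].
Row 1: (-15)·1 + (-15)·y = 0
Row 2: (20)·1 + (20)·y = 0
Solving gives y = -1.
Check: G·(1, -1) = (-8, 8) = -8·(1, -1).

-1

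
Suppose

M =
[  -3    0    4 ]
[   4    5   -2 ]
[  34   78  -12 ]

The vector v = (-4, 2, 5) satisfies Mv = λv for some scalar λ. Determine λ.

-8

Compute Mv: M·(-4, 2, 5) = (32, -16, -40).
Since Mv = λv, compare component 1: 32 = λ·-4, so λ = -8.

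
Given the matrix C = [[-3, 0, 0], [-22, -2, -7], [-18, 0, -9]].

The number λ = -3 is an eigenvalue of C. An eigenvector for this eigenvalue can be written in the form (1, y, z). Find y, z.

We need (C + 3I)v = 0.
C + 3I = [[0, 0, 0], [-22, 1, -7], [-18, 0, -6]].
Row 1: (0)·1 + (0)·y + (0)·z = 0
Row 2: (-22)·1 + (1)·y + (-7)·z = 0
Row 3: (-18)·1 + (0)·y + (-6)·z = 0
Solving gives y = 1, z = -3.
Check: C·(1, 1, -3) = (-3, -3, 9) = -3·(1, 1, -3).

1, -3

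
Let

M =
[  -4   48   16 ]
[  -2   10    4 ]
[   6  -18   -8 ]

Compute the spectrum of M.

Compute the characteristic polynomial p(t) = det(tI - M).
Expanding the 3×3 determinant: p(t) = t^3 + 2t^2 - 16t - 32.
Since p(-4) = 0, t = -4 is a root.
Factor out (t + 4): p(t) = (t + 4)·(t^2 - 2t - 8).
The quadratic factors as (t + 2)·(t - 4).
Eigenvalues: -4, -2, 4.

-4, -2, 4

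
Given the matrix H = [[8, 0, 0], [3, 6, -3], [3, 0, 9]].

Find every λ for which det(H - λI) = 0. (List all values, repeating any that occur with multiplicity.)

The characteristic polynomial is p(t) = det(tI - H).
Cofactor expansion gives p(t) = t^3 - 23t^2 + 174t - 432.
Rational-root test: t = 6 gives p(6) = 0.
Dividing by (t - 6) leaves t^2 - 17t + 72.
The quadratic factors as (t - 8)·(t - 9).
Eigenvalues: 6, 8, 9.

6, 8, 9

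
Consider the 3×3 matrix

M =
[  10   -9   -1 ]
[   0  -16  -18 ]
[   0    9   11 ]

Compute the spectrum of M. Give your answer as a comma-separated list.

-7, 2, 10

Set up det(λI - M) = 0.
Expanding the 3×3 determinant: p(λ) = λ^3 - 5λ^2 - 64λ + 140.
Try λ = 2: p(2) = 0, so 2 is a root.
Factor out (λ - 2): p(λ) = (λ - 2)·(λ^2 - 3λ - 70).
The quadratic factors as (λ + 7)·(λ - 10).
Eigenvalues: -7, 2, 10.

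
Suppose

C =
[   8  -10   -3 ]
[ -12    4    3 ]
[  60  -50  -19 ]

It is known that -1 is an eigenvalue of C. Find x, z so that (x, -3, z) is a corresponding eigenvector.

We need (C + 1I)v = 0.
C + 1I = [[9, -10, -3], [-12, 5, 3], [60, -50, -18]].
Row 1: (9)·x + (-10)·-3 + (-3)·z = 0
Row 2: (-12)·x + (5)·-3 + (3)·z = 0
Row 3: (60)·x + (-50)·-3 + (-18)·z = 0
Solving gives x = 5, z = 25.
Check: C·(5, -3, 25) = (-5, 3, -25) = -1·(5, -3, 25).

5, 25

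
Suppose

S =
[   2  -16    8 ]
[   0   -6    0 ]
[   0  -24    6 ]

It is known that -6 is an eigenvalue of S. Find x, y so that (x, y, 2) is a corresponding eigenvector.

We need (S + 6I)v = 0.
S + 6I = [[8, -16, 8], [0, 0, 0], [0, -24, 12]].
Row 1: (8)·x + (-16)·y + (8)·2 = 0
Row 2: (0)·x + (0)·y + (0)·2 = 0
Row 3: (0)·x + (-24)·y + (12)·2 = 0
Solving gives x = 0, y = 1.
Check: S·(0, 1, 2) = (0, -6, -12) = -6·(0, 1, 2).

0, 1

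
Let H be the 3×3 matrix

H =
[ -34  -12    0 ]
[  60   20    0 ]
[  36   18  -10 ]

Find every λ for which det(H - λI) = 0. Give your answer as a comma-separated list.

The characteristic polynomial is p(lambda) = det(lambda·I - H).
Expanding along the first row, p(lambda) = lambda^3 + 24·lambda^2 + 180·lambda + 400.
Try lambda = -4: p(-4) = 0, so -4 is a root.
Factor out (lambda + 4): p(lambda) = (lambda + 4)·(lambda^2 + 20·lambda + 100).
The quadratic factor is (lambda + 10)^2.
Eigenvalues: -10, -10, -4.

-10, -10, -4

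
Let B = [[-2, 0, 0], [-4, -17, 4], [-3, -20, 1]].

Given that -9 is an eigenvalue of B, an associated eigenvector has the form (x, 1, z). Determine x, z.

We need (B + 9I)v = 0.
B + 9I = [[7, 0, 0], [-4, -8, 4], [-3, -20, 10]].
Row 1: (7)·x + (0)·1 + (0)·z = 0
Row 2: (-4)·x + (-8)·1 + (4)·z = 0
Row 3: (-3)·x + (-20)·1 + (10)·z = 0
Solving gives x = 0, z = 2.
Check: B·(0, 1, 2) = (0, -9, -18) = -9·(0, 1, 2).

0, 2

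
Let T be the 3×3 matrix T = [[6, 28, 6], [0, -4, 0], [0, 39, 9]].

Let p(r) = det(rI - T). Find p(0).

216

p(0) = det(0·I − T) = det(−T) = (−1)^3·det(T).
det(T) = -216, so p(0) = 216.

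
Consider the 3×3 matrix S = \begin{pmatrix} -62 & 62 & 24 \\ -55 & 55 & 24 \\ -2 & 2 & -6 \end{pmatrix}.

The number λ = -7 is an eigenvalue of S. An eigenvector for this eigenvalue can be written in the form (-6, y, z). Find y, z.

-3, -6

We need (S + 7I)v = 0.
S + 7I = [[-55, 62, 24], [-55, 62, 24], [-2, 2, 1]].
Row 1: (-55)·-6 + (62)·y + (24)·z = 0
Row 2: (-55)·-6 + (62)·y + (24)·z = 0
Row 3: (-2)·-6 + (2)·y + (1)·z = 0
Solving gives y = -3, z = -6.
Check: S·(-6, -3, -6) = (42, 21, 42) = -7·(-6, -3, -6).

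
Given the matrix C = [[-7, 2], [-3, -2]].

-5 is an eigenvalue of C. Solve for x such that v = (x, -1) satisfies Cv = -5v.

We need (C + 5I)v = 0.
C + 5I = [[-2, 2], [-3, 3]].
Row 1: (-2)·x + (2)·-1 = 0
Row 2: (-3)·x + (3)·-1 = 0
Solving gives x = -1.
Check: C·(-1, -1) = (5, 5) = -5·(-1, -1).

-1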